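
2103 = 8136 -6033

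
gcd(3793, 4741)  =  1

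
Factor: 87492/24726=46/13=2^1*13^(- 1)*23^1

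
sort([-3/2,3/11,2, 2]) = [-3/2,3/11,2,2 ] 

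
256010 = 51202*5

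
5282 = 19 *278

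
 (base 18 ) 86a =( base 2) 101010010110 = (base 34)2bo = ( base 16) A96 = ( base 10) 2710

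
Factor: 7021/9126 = 2^ (-1 )*3^(-3 )*7^1*13^(-2)*17^1*59^1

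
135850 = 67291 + 68559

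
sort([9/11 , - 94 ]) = [ - 94, 9/11]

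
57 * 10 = 570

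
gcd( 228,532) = 76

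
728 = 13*56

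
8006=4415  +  3591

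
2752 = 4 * 688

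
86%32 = 22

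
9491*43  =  408113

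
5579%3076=2503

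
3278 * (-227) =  - 744106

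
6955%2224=283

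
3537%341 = 127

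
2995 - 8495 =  - 5500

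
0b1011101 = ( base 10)93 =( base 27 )3C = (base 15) 63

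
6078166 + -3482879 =2595287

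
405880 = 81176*5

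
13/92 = 13/92 = 0.14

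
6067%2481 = 1105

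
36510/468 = 6085/78 = 78.01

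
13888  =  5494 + 8394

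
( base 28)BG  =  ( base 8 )504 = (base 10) 324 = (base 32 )a4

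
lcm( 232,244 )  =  14152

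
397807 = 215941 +181866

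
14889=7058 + 7831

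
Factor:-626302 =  - 2^1*313151^1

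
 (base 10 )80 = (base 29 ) 2M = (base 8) 120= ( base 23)3B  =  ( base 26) 32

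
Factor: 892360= 2^3 * 5^1*7^1*3187^1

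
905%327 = 251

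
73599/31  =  2374 + 5/31 = 2374.16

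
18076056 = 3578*5052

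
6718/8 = 3359/4  =  839.75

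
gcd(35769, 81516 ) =3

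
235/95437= 235/95437= 0.00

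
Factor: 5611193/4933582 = 2^(-1 )*7^1*401^1* 1223^( - 1) * 1999^1 * 2017^(- 1)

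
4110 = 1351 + 2759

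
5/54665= 1/10933= 0.00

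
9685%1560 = 325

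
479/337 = 479/337= 1.42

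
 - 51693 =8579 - 60272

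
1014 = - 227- -1241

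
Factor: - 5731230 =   -  2^1 * 3^1*5^1*73^1* 2617^1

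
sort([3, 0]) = [0,3]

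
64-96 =  -  32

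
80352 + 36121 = 116473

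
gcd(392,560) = 56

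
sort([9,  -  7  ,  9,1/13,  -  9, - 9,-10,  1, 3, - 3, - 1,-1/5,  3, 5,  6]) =[  -  10, - 9, - 9, - 7, - 3,  -  1, - 1/5, 1/13, 1, 3, 3, 5, 6, 9,9]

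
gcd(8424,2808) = 2808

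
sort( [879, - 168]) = [ - 168,879]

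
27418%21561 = 5857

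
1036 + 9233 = 10269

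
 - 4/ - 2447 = 4/2447 = 0.00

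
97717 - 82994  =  14723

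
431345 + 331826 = 763171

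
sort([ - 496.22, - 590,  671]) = [ - 590, - 496.22,671] 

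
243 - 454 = -211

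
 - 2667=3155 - 5822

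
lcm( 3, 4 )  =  12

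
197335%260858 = 197335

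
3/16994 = 3/16994 = 0.00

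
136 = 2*68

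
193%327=193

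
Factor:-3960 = -2^3*3^2*5^1*11^1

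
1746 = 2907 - 1161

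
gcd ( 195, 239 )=1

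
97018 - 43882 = 53136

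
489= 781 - 292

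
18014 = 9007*2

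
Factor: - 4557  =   -3^1*7^2*31^1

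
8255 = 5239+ 3016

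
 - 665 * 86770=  - 57702050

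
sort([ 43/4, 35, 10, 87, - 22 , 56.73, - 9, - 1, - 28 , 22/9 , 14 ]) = [  -  28,  -  22,-9, - 1, 22/9,10, 43/4, 14,35,56.73, 87]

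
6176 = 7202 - 1026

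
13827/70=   197 + 37/70  =  197.53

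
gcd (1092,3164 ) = 28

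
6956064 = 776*8964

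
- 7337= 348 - 7685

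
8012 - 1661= 6351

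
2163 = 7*309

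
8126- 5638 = 2488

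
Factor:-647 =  - 647^1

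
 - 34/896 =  - 17/448= - 0.04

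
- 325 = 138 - 463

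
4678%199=101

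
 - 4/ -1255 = 4/1255 = 0.00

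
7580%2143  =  1151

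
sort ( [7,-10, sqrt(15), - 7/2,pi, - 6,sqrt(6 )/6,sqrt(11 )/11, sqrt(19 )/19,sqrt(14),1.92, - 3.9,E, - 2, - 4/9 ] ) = [ - 10, - 6,- 3.9, - 7/2, - 2 , - 4/9, sqrt(19 )/19, sqrt(11 ) /11, sqrt( 6) /6, 1.92, E,pi, sqrt( 14),sqrt(15 ), 7 ] 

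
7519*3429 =25782651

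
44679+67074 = 111753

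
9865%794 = 337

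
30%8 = 6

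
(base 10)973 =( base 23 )1J7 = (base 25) 1DN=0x3CD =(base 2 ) 1111001101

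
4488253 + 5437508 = 9925761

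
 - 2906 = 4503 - 7409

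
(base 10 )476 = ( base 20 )13G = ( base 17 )1b0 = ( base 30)fq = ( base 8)734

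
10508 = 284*37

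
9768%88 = 0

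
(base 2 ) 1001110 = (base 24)36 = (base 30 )2I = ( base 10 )78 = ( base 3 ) 2220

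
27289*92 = 2510588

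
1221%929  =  292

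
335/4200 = 67/840 = 0.08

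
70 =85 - 15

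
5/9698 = 5/9698=0.00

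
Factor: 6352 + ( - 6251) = 101^1 = 101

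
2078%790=498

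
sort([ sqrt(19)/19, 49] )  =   [sqrt ( 19) /19,49 ] 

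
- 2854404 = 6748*( - 423 ) 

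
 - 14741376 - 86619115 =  - 101360491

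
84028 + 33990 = 118018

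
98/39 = 2+20/39 = 2.51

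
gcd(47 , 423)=47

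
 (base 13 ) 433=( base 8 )1316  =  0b1011001110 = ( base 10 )718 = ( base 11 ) 5a3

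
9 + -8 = 1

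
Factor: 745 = 5^1*149^1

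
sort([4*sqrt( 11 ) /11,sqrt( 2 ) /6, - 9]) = [ - 9,  sqrt(2)/6, 4*sqrt( 11 ) /11 ]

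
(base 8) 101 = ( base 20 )35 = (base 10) 65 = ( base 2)1000001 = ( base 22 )2l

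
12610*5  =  63050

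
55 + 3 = 58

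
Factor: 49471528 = 2^3*23^1*313^1 * 859^1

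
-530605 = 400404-931009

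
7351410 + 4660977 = 12012387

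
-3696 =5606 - 9302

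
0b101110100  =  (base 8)564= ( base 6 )1420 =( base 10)372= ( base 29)co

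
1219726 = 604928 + 614798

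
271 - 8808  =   - 8537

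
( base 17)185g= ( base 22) F30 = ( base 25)bi1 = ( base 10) 7326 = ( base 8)16236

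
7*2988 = 20916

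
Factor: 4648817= 47^1*98911^1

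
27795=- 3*(- 9265)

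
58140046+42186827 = 100326873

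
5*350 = 1750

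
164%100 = 64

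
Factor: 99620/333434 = 170/569 = 2^1*5^1 * 17^1*569^( - 1) 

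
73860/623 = 118 + 346/623= 118.56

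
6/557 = 6/557 = 0.01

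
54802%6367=3866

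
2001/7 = 2001/7 = 285.86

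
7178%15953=7178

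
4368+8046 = 12414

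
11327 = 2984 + 8343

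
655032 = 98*6684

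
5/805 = 1/161 = 0.01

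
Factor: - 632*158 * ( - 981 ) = 2^4 * 3^2*79^2*109^1 = 97958736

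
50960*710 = 36181600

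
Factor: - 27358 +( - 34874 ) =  - 2^3*3^1*2593^1 = - 62232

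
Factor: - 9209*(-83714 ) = 2^1*19^1*2203^1*9209^1 = 770922226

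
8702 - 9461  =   - 759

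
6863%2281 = 20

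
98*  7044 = 690312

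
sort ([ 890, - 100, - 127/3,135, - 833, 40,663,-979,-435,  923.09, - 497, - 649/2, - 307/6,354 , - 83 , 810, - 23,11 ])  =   [ - 979, - 833,- 497, - 435, - 649/2, - 100,-83, - 307/6, - 127/3, - 23,11 , 40,135,354,663, 810,  890,923.09]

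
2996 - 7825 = - 4829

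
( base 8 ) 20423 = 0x2113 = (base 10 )8467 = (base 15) 2797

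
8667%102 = 99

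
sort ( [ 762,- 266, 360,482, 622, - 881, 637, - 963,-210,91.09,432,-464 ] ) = [  -  963,- 881, - 464, - 266,-210, 91.09,360,432, 482, 622, 637, 762]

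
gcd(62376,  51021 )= 3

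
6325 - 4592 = 1733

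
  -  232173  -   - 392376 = 160203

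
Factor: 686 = 2^1*7^3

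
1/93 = 1/93 = 0.01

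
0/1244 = 0 = 0.00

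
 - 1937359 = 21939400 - 23876759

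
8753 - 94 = 8659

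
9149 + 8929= 18078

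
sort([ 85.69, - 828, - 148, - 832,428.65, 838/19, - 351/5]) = [-832, - 828, - 148,  -  351/5,838/19,85.69,428.65] 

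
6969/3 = 2323 =2323.00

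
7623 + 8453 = 16076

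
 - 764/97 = -8 + 12/97 = - 7.88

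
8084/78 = 103+25/39  =  103.64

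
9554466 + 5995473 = 15549939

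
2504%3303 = 2504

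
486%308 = 178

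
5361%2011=1339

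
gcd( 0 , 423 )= 423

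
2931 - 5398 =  - 2467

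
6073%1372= 585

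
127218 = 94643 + 32575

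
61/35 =61/35= 1.74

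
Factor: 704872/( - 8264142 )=-352436/4132071 = - 2^2*3^( - 2 )*7^1*17^( -1)*41^1 * 113^( - 1 )*239^ (-1)*307^1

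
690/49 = 14 + 4/49= 14.08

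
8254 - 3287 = 4967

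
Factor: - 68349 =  - 3^1*22783^1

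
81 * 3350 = 271350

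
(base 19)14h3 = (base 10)8629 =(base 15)2854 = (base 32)8DL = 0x21B5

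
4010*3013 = 12082130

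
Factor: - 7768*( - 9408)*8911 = 651227856384   =  2^9 *3^1*7^3  *19^1 * 67^1*971^1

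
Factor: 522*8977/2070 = 5^(  -  1)*23^( - 1 )*29^1*47^1*191^1 = 260333/115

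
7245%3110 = 1025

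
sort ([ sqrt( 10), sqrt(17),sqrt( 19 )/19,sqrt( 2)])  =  [ sqrt (19 )/19 , sqrt( 2 ),  sqrt( 10 ),sqrt( 17 ) ]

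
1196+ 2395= 3591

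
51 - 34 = 17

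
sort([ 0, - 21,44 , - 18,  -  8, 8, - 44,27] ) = [ -44, - 21, -18, - 8, 0, 8, 27, 44 ] 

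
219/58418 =219/58418 = 0.00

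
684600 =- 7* (  -  97800 ) 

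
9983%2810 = 1553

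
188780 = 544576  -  355796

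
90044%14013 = 5966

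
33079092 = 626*52842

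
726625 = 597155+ 129470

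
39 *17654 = 688506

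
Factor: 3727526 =2^1*11^2*73^1*211^1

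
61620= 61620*1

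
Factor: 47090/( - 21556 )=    -1385/634   =  - 2^( - 1 )*5^1*277^1*317^ ( - 1 ) 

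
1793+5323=7116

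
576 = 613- 37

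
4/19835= 4/19835= 0.00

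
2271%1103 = 65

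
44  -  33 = 11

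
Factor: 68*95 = 2^2*5^1*17^1*19^1 = 6460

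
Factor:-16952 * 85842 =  - 1455193584 = - 2^4*3^2* 13^1*19^1 * 163^1 * 251^1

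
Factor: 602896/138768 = 769/177 = 3^ ( - 1 )*59^( - 1)*769^1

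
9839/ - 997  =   - 9839/997 = -  9.87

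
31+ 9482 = 9513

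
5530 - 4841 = 689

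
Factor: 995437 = 503^1*1979^1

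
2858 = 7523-4665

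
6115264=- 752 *(  -  8132 )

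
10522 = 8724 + 1798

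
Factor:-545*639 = -3^2 * 5^1 * 71^1*109^1 =- 348255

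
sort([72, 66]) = [66,72]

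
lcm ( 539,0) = 0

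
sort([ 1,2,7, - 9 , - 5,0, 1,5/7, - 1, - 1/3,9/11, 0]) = [ - 9 , - 5, - 1,-1/3, 0,0, 5/7,9/11, 1, 1  ,  2, 7 ] 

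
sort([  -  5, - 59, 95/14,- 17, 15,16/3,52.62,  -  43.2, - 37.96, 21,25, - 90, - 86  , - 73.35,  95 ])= [ - 90, - 86, - 73.35, - 59, - 43.2,  -  37.96, - 17, - 5,16/3,95/14,15,  21, 25 , 52.62, 95 ]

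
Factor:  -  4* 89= - 356=- 2^2 * 89^1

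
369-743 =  - 374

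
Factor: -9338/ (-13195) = 2^1*5^( - 1)*13^ ( -1)*23^1 = 46/65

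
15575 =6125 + 9450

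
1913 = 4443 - 2530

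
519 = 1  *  519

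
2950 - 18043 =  - 15093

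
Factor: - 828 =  - 2^2*3^2*23^1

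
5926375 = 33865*175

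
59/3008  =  59/3008  =  0.02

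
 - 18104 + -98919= -117023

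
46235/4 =11558 + 3/4 = 11558.75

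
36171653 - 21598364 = 14573289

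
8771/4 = 8771/4 = 2192.75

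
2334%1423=911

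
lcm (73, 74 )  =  5402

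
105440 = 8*13180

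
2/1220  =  1/610 = 0.00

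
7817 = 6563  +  1254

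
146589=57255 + 89334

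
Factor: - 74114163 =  - 3^3*2744969^1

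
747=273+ 474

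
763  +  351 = 1114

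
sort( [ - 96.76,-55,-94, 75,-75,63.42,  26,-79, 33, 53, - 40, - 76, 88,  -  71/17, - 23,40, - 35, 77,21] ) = [ -96.76, - 94,-79,-76, - 75, - 55,-40 , - 35, - 23,-71/17, 21,26,33, 40,53,63.42,  75,77 , 88 ]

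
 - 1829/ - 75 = 1829/75 = 24.39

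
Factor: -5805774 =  - 2^1*3^2*13^1*43^1 * 577^1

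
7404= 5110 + 2294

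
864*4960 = 4285440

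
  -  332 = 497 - 829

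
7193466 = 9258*777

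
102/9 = 34/3 = 11.33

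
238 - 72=166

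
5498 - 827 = 4671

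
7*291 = 2037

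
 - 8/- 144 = 1/18 = 0.06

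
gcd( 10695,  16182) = 93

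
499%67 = 30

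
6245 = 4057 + 2188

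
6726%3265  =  196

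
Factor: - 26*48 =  - 1248  =  - 2^5*3^1*13^1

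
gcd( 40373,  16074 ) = 47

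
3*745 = 2235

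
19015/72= 19015/72 = 264.10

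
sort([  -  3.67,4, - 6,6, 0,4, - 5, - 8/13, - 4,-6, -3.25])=[ - 6,  -  6, - 5 ,-4,-3.67,  -  3.25, - 8/13, 0, 4,  4, 6 ]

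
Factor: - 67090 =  - 2^1*5^1*6709^1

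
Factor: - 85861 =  - 19^1* 4519^1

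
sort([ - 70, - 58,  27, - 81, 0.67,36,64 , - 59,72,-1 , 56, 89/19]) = [ - 81,- 70,-59,-58, - 1, 0.67,89/19,27,36,56, 64, 72 ]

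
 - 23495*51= - 1198245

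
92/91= 92/91  =  1.01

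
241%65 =46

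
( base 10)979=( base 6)4311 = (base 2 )1111010011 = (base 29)14m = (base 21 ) 24d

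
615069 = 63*9763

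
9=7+2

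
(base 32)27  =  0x47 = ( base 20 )3b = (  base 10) 71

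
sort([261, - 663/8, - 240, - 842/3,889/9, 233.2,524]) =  [ - 842/3, - 240, - 663/8,889/9,233.2,  261,524 ]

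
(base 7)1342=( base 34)FA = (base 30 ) ha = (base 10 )520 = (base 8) 1010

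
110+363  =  473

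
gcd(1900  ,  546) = 2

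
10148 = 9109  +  1039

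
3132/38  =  1566/19 = 82.42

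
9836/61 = 9836/61 = 161.25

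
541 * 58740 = 31778340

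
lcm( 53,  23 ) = 1219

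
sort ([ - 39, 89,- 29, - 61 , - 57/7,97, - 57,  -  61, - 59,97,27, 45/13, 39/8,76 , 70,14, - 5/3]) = [  -  61, - 61, - 59, - 57,-39, - 29, - 57/7, - 5/3,45/13,39/8,14, 27,70, 76,89,97,97]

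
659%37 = 30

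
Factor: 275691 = 3^1*13^1 *7069^1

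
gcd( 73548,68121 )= 81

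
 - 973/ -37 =26 + 11/37 = 26.30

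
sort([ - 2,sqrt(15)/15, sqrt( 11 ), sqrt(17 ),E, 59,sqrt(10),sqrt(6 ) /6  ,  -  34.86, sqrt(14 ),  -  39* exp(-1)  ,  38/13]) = [ - 34.86,  -  39*exp(  -  1),-2,  sqrt (15 ) /15,sqrt( 6 )/6 , E,38/13, sqrt( 10 ),  sqrt(11 ) , sqrt (14 ),sqrt( 17) , 59]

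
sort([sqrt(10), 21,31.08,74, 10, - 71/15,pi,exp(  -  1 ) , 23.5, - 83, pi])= [ - 83, - 71/15,exp( - 1 ), pi, pi,  sqrt(10),10 , 21, 23.5 , 31.08 , 74 ] 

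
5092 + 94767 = 99859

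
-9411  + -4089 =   -  13500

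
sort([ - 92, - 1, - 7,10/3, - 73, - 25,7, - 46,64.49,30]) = [ - 92  ,-73, - 46, - 25, - 7 , - 1,10/3,7,  30, 64.49] 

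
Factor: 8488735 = 5^1 * 29^1*58543^1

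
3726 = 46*81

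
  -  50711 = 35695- 86406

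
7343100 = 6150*1194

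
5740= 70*82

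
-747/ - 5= 747/5 = 149.40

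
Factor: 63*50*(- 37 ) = -116550 = - 2^1*3^2*5^2*7^1*37^1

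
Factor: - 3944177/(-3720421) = 1297^1*3041^1*3720421^(-1)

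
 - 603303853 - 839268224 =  - 1442572077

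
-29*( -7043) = 204247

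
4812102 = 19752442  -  14940340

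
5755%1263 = 703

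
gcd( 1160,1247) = 29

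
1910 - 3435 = -1525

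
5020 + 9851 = 14871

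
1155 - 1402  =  - 247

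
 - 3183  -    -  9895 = 6712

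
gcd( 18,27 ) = 9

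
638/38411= 638/38411 = 0.02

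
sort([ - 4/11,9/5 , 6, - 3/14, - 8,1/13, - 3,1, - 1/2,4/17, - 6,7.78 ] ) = [-8,-6, - 3, - 1/2, - 4/11, - 3/14, 1/13,4/17,1,9/5,6,  7.78] 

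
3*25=75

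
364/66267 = 364/66267=0.01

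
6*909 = 5454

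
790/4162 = 395/2081 = 0.19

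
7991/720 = 7991/720 = 11.10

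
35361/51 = 693 + 6/17 = 693.35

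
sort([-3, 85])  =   [ - 3, 85]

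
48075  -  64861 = - 16786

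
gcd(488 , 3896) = 8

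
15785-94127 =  - 78342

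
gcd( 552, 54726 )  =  6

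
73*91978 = 6714394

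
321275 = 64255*5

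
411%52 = 47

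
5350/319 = 16+246/319 = 16.77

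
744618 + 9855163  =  10599781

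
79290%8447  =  3267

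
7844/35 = 7844/35 = 224.11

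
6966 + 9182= 16148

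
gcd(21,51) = 3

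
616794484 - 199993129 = 416801355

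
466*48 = 22368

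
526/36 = 263/18 = 14.61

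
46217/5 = 46217/5= 9243.40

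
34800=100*348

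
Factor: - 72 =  - 2^3*3^2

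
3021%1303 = 415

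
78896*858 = 67692768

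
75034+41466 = 116500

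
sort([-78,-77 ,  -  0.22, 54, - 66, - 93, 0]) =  [  -  93,-78,- 77, - 66, - 0.22, 0,54 ]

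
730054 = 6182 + 723872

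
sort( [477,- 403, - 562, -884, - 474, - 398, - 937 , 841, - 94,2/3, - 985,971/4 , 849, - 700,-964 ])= [ - 985, - 964, - 937, - 884, - 700, - 562, - 474, - 403, - 398,- 94,2/3, 971/4,477,841,849]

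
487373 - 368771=118602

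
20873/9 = 2319 + 2/9 =2319.22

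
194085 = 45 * 4313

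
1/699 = 1/699 = 0.00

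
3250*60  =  195000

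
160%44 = 28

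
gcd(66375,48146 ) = 1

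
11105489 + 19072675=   30178164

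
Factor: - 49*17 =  - 7^2  *  17^1 = -833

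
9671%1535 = 461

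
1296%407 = 75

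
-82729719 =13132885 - 95862604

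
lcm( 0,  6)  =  0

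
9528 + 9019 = 18547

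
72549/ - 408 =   -  24183/136 = - 177.82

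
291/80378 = 291/80378=0.00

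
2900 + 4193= 7093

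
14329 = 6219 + 8110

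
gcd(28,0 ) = 28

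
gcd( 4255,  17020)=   4255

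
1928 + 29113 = 31041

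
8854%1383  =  556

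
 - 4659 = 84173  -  88832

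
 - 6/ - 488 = 3/244 = 0.01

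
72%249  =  72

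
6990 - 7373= - 383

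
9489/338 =9489/338=28.07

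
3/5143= 3/5143   =  0.00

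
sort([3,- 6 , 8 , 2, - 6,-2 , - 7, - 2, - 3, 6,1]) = [ - 7,-6,-6,-3, - 2,  -  2, 1,2,3 , 6, 8]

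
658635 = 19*34665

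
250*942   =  235500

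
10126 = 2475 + 7651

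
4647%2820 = 1827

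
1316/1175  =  28/25=1.12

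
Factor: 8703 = 3^2*967^1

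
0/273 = 0 =0.00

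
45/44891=45/44891 = 0.00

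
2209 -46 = 2163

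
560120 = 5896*95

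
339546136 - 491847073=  - 152300937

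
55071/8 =6883 + 7/8= 6883.88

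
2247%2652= 2247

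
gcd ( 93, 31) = 31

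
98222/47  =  98222/47 = 2089.83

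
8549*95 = 812155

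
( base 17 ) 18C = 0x1B5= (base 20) 11H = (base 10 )437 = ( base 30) eh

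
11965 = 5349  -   - 6616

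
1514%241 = 68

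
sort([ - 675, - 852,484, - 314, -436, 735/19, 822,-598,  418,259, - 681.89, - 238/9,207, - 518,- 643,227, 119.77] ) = [ - 852, - 681.89,-675, - 643, - 598,-518, - 436, - 314, - 238/9,735/19, 119.77,207,  227,259,418,  484, 822] 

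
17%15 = 2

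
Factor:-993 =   -  3^1 * 331^1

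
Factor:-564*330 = -2^3*3^2*5^1*11^1*47^1= - 186120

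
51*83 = 4233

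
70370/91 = 773 + 27/91 = 773.30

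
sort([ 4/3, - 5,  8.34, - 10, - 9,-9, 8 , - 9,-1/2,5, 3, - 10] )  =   [ - 10 , - 10, - 9, - 9,  -  9, - 5, - 1/2,4/3,3,5, 8,8.34 ]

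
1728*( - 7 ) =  - 12096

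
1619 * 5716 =9254204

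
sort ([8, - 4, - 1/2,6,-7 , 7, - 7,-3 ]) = [ - 7, - 7, - 4, - 3, - 1/2  ,  6,7,8] 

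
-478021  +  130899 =- 347122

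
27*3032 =81864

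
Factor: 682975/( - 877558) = -2^( - 1)*5^2*11^( - 1)*17^1*113^( - 1 )*353^( - 1) * 1607^1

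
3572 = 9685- 6113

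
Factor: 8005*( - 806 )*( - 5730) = 36970131900 = 2^2*3^1*5^2*13^1*31^1*191^1*1601^1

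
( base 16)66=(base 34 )30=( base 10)102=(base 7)204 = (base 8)146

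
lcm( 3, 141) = 141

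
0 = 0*51069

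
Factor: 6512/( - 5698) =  - 8/7 = - 2^3*7^( - 1)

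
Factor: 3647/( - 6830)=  - 2^( - 1 ) * 5^( - 1)*7^1 * 521^1 * 683^( - 1)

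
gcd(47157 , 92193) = 3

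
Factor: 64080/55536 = 15/13= 3^1*5^1*13^( - 1 )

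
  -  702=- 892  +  190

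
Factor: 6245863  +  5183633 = 11429496= 2^3*3^2 * 13^1 * 12211^1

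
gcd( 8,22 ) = 2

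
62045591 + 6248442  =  68294033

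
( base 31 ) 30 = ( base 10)93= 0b1011101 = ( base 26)3f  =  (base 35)2n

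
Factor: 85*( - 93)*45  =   - 3^3* 5^2*17^1*31^1 = - 355725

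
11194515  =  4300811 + 6893704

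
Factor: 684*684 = 2^4*3^4*19^2 =467856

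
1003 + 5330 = 6333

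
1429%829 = 600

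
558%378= 180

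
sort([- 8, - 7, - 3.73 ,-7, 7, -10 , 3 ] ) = [ - 10 , - 8 ,- 7, - 7 , - 3.73,3 , 7]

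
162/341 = 162/341  =  0.48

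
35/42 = 5/6 = 0.83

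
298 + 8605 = 8903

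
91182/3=30394=30394.00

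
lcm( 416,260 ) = 2080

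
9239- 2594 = 6645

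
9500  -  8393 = 1107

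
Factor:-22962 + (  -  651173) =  - 5^1*7^1*11^1*17^1*103^1 = - 674135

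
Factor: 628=2^2*157^1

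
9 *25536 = 229824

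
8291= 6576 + 1715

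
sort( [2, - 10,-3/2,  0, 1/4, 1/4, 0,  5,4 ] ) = [ - 10,-3/2,0,0,1/4,1/4,2 , 4,5]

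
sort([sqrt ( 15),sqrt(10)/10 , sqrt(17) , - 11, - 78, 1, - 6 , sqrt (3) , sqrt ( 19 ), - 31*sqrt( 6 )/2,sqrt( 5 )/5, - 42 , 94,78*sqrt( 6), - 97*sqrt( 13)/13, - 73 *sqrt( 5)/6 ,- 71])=[ - 78 , - 71, - 42,-31*sqrt(6 )/2, - 73*sqrt(5)/6, - 97*sqrt(13)/13,-11, - 6, sqrt(  10)/10 , sqrt ( 5)/5 , 1,sqrt( 3), sqrt( 15),sqrt( 17 ),sqrt( 19) , 94, 78*sqrt(6)]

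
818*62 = 50716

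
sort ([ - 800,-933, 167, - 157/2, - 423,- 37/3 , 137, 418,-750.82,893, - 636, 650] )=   [ - 933, - 800, - 750.82, - 636, - 423, - 157/2,-37/3,137 , 167,  418, 650, 893 ]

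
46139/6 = 46139/6 = 7689.83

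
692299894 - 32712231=659587663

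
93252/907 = 93252/907 = 102.81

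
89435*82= 7333670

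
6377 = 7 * 911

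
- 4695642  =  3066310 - 7761952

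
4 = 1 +3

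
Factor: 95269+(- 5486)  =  89783=89783^1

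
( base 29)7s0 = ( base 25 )aho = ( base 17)1631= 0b1101000101011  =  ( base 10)6699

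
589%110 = 39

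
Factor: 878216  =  2^3*151^1*727^1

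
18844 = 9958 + 8886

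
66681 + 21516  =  88197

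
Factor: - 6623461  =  -13^1*467^1*1091^1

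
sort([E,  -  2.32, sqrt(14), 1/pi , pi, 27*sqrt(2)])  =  [- 2.32 , 1/pi, E, pi, sqrt(14 ),27*sqrt( 2) ]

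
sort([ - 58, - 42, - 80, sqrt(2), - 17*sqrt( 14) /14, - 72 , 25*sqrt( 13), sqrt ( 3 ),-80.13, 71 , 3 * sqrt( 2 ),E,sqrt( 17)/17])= [-80.13, - 80, - 72, - 58, - 42, - 17*sqrt( 14 )/14 , sqrt ( 17 )/17, sqrt( 2) , sqrt(3),E, 3*sqrt( 2 ), 71,25*sqrt( 13 )]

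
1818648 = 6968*261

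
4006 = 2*2003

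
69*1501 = 103569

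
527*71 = 37417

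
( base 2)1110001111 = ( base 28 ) 14f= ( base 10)911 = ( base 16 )38f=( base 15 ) 40B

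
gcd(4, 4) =4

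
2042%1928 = 114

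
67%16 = 3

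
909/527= 1 +382/527  =  1.72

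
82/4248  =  41/2124 = 0.02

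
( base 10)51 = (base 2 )110011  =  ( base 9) 56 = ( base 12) 43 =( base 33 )1I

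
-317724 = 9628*(  -  33 ) 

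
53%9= 8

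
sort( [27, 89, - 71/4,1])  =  [ - 71/4, 1,27, 89]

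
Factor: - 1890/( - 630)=3^1 = 3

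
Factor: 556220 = 2^2*5^1*7^1*29^1*137^1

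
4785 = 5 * 957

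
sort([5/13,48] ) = [ 5/13 , 48] 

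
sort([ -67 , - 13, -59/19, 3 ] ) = [ - 67,-13, -59/19, 3] 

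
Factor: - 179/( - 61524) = 2^( - 2)*3^(-2 )*179^1*1709^(-1 )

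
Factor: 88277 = 7^1*12611^1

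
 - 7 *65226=-456582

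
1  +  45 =46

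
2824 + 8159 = 10983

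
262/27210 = 131/13605  =  0.01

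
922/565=1 + 357/565 = 1.63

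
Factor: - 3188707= -17^1*107^1 * 1753^1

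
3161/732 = 4 + 233/732 = 4.32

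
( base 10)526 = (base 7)1351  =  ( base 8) 1016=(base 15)251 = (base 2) 1000001110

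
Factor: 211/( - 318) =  - 2^(  -  1)*3^( - 1 )*53^( - 1)*211^1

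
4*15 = 60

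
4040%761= 235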